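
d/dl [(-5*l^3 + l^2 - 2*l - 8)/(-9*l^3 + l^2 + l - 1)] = 2*(2*l^4 - 23*l^3 - 99*l^2 + 7*l + 5)/(81*l^6 - 18*l^5 - 17*l^4 + 20*l^3 - l^2 - 2*l + 1)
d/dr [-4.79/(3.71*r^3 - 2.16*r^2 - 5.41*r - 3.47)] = (53.3127*r^2 - 20.6928*r - 25.9139)/(-3.71*r^3 + 2.16*r^2 + 5.41*r + 3.47)^2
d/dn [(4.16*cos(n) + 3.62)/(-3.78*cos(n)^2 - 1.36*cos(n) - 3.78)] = (-15.7248*cos(n)^2 - 27.3672*cos(n) + 10.8016)*sin(n)/(14.2884*cos(n)^4 + 10.2816*cos(n)^3 + 30.4264*cos(n)^2 + 10.2816*cos(n) + 14.2884)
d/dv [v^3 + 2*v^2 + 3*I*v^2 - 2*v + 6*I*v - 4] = 3*v^2 + v*(4 + 6*I) - 2 + 6*I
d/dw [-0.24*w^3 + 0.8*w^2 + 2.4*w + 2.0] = -0.72*w^2 + 1.6*w + 2.4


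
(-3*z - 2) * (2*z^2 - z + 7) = -6*z^3 - z^2 - 19*z - 14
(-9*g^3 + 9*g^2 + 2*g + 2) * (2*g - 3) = -18*g^4 + 45*g^3 - 23*g^2 - 2*g - 6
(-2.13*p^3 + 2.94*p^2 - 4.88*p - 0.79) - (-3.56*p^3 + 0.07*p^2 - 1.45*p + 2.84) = 1.43*p^3 + 2.87*p^2 - 3.43*p - 3.63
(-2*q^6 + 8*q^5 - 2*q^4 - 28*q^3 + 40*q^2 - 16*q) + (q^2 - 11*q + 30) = -2*q^6 + 8*q^5 - 2*q^4 - 28*q^3 + 41*q^2 - 27*q + 30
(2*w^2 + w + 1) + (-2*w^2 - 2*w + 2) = 3 - w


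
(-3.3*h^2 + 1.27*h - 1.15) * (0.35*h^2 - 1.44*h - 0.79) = -1.155*h^4 + 5.1965*h^3 + 0.3757*h^2 + 0.6527*h + 0.9085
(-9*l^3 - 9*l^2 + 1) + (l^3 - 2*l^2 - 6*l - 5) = -8*l^3 - 11*l^2 - 6*l - 4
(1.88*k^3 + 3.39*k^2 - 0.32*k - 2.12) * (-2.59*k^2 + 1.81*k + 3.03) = -4.8692*k^5 - 5.3773*k^4 + 12.6611*k^3 + 15.1833*k^2 - 4.8068*k - 6.4236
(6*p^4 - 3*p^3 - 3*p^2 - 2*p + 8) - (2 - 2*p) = 6*p^4 - 3*p^3 - 3*p^2 + 6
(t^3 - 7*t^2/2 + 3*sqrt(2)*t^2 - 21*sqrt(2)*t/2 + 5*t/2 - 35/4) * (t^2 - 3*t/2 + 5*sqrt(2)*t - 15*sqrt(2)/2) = t^5 - 5*t^4 + 8*sqrt(2)*t^4 - 40*sqrt(2)*t^3 + 151*t^3/4 - 325*t^2/2 + 109*sqrt(2)*t^2/2 - 125*sqrt(2)*t/2 + 1365*t/8 + 525*sqrt(2)/8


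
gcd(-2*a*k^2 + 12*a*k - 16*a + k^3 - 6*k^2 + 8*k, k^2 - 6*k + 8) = k^2 - 6*k + 8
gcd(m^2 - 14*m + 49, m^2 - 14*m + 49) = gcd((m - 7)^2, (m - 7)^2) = m^2 - 14*m + 49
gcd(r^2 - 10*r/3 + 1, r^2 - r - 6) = r - 3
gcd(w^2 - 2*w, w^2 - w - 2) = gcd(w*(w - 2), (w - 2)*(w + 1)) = w - 2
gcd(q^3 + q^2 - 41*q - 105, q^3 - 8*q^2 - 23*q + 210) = q^2 - 2*q - 35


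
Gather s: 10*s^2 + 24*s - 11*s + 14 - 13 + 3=10*s^2 + 13*s + 4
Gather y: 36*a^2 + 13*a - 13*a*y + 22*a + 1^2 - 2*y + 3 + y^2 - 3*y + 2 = 36*a^2 + 35*a + y^2 + y*(-13*a - 5) + 6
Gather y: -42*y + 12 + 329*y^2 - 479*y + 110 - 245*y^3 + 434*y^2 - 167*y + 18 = -245*y^3 + 763*y^2 - 688*y + 140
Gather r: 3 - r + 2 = 5 - r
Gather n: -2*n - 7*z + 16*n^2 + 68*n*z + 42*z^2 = 16*n^2 + n*(68*z - 2) + 42*z^2 - 7*z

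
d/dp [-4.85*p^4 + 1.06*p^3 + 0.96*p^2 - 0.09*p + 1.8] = -19.4*p^3 + 3.18*p^2 + 1.92*p - 0.09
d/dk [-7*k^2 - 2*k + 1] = -14*k - 2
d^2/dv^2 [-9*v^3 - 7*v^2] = -54*v - 14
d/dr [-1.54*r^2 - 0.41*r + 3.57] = -3.08*r - 0.41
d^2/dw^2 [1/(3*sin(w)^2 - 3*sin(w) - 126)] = (4*sin(w)^4 - 3*sin(w)^3 + 163*sin(w)^2 - 36*sin(w) - 86)/(3*(sin(w) + cos(w)^2 + 41)^3)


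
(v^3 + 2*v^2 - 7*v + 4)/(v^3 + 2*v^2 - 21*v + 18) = (v^2 + 3*v - 4)/(v^2 + 3*v - 18)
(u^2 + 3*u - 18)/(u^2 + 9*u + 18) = (u - 3)/(u + 3)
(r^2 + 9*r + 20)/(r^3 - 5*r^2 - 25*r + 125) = (r + 4)/(r^2 - 10*r + 25)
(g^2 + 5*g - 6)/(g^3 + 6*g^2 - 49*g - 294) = (g - 1)/(g^2 - 49)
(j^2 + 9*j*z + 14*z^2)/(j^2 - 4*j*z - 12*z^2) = (-j - 7*z)/(-j + 6*z)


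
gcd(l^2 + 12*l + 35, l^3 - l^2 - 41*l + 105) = l + 7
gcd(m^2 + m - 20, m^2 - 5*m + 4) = m - 4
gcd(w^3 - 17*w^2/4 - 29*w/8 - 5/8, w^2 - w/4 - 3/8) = w + 1/2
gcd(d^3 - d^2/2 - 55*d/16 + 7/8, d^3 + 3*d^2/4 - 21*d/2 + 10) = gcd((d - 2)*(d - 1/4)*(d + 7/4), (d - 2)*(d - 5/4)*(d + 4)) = d - 2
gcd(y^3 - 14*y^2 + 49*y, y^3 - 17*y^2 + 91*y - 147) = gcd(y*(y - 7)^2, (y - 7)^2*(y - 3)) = y^2 - 14*y + 49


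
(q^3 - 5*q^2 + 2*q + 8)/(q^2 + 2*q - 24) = (q^2 - q - 2)/(q + 6)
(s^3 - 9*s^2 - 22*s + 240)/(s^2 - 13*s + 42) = (s^2 - 3*s - 40)/(s - 7)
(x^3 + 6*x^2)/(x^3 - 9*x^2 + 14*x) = x*(x + 6)/(x^2 - 9*x + 14)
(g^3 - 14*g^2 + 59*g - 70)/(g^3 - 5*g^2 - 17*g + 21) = (g^2 - 7*g + 10)/(g^2 + 2*g - 3)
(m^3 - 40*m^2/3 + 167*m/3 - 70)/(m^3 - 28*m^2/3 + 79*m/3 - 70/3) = (m - 6)/(m - 2)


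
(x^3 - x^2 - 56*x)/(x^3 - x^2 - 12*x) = (-x^2 + x + 56)/(-x^2 + x + 12)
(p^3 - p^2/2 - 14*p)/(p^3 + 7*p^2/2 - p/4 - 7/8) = 4*p*(p - 4)/(4*p^2 - 1)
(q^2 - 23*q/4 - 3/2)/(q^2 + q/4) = (q - 6)/q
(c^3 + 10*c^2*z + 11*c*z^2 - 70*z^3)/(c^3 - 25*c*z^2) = (-c^2 - 5*c*z + 14*z^2)/(c*(-c + 5*z))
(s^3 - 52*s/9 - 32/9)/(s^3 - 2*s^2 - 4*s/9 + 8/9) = (3*s^2 - 2*s - 16)/(3*s^2 - 8*s + 4)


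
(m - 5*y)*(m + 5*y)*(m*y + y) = m^3*y + m^2*y - 25*m*y^3 - 25*y^3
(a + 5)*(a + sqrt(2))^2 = a^3 + 2*sqrt(2)*a^2 + 5*a^2 + 2*a + 10*sqrt(2)*a + 10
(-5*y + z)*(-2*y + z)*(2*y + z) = 20*y^3 - 4*y^2*z - 5*y*z^2 + z^3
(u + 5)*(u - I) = u^2 + 5*u - I*u - 5*I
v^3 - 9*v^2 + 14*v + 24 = (v - 6)*(v - 4)*(v + 1)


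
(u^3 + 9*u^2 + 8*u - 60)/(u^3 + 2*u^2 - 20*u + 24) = (u + 5)/(u - 2)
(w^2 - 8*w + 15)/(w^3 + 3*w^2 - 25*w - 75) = (w - 3)/(w^2 + 8*w + 15)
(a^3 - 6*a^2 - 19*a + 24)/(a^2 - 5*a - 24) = a - 1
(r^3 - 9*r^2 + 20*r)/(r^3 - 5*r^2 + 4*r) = (r - 5)/(r - 1)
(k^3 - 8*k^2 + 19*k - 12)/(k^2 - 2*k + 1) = (k^2 - 7*k + 12)/(k - 1)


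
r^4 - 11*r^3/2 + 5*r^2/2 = r^2*(r - 5)*(r - 1/2)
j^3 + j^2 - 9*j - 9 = (j - 3)*(j + 1)*(j + 3)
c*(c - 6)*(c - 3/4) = c^3 - 27*c^2/4 + 9*c/2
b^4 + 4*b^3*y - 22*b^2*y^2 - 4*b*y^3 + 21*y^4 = (b - 3*y)*(b - y)*(b + y)*(b + 7*y)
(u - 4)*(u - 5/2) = u^2 - 13*u/2 + 10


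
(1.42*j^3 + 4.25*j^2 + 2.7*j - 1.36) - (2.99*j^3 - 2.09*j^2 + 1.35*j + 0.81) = -1.57*j^3 + 6.34*j^2 + 1.35*j - 2.17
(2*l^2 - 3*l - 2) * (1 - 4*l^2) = -8*l^4 + 12*l^3 + 10*l^2 - 3*l - 2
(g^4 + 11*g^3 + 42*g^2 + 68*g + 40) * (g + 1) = g^5 + 12*g^4 + 53*g^3 + 110*g^2 + 108*g + 40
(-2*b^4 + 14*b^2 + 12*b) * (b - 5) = -2*b^5 + 10*b^4 + 14*b^3 - 58*b^2 - 60*b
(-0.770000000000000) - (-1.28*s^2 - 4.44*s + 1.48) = 1.28*s^2 + 4.44*s - 2.25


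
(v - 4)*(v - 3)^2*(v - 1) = v^4 - 11*v^3 + 43*v^2 - 69*v + 36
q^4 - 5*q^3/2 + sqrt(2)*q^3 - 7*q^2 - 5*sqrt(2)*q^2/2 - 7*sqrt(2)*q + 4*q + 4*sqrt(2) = (q - 4)*(q - 1/2)*(q + 2)*(q + sqrt(2))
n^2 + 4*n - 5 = (n - 1)*(n + 5)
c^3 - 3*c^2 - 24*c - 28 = (c - 7)*(c + 2)^2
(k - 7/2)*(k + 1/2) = k^2 - 3*k - 7/4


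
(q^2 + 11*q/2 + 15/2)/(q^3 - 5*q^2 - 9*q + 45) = (q + 5/2)/(q^2 - 8*q + 15)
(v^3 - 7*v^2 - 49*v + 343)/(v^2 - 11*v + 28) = (v^2 - 49)/(v - 4)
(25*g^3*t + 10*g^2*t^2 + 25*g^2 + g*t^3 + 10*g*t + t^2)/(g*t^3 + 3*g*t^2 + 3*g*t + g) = (25*g^3*t + 10*g^2*t^2 + 25*g^2 + g*t^3 + 10*g*t + t^2)/(g*(t^3 + 3*t^2 + 3*t + 1))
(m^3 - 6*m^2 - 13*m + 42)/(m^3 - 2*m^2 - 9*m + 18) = (m - 7)/(m - 3)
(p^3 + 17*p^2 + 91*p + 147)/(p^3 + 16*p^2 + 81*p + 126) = (p + 7)/(p + 6)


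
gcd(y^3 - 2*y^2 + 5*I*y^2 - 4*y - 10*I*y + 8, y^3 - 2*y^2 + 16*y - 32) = y^2 + y*(-2 + 4*I) - 8*I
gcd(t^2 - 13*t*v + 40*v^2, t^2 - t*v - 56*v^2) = t - 8*v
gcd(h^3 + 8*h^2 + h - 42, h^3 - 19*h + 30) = h - 2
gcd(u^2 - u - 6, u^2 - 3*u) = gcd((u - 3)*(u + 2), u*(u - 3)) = u - 3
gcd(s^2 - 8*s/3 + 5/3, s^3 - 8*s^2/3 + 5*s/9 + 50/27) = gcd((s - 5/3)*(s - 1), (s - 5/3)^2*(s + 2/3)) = s - 5/3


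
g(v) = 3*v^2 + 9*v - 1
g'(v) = 6*v + 9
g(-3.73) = 7.17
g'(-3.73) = -13.38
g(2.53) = 40.97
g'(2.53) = 24.18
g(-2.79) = -2.76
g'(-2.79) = -7.74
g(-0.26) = -3.14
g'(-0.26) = 7.44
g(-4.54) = 19.97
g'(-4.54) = -18.24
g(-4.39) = 17.31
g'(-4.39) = -17.34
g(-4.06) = 11.91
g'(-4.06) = -15.36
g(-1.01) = -7.03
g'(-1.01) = 2.94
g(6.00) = 161.00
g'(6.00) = 45.00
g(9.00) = 323.00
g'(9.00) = 63.00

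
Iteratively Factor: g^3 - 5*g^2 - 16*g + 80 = (g + 4)*(g^2 - 9*g + 20) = (g - 4)*(g + 4)*(g - 5)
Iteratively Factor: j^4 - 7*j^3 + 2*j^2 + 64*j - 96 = (j + 3)*(j^3 - 10*j^2 + 32*j - 32) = (j - 4)*(j + 3)*(j^2 - 6*j + 8) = (j - 4)*(j - 2)*(j + 3)*(j - 4)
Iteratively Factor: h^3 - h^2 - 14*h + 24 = (h - 2)*(h^2 + h - 12) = (h - 2)*(h + 4)*(h - 3)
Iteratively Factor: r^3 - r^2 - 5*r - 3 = (r + 1)*(r^2 - 2*r - 3) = (r - 3)*(r + 1)*(r + 1)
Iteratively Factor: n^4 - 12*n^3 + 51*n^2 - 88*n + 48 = (n - 3)*(n^3 - 9*n^2 + 24*n - 16) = (n - 4)*(n - 3)*(n^2 - 5*n + 4) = (n - 4)*(n - 3)*(n - 1)*(n - 4)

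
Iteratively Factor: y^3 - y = (y)*(y^2 - 1) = y*(y + 1)*(y - 1)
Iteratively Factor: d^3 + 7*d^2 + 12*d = (d + 3)*(d^2 + 4*d) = (d + 3)*(d + 4)*(d)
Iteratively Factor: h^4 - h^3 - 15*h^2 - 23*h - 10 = (h + 1)*(h^3 - 2*h^2 - 13*h - 10) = (h + 1)*(h + 2)*(h^2 - 4*h - 5) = (h - 5)*(h + 1)*(h + 2)*(h + 1)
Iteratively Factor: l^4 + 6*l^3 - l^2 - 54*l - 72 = (l + 3)*(l^3 + 3*l^2 - 10*l - 24) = (l + 2)*(l + 3)*(l^2 + l - 12) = (l + 2)*(l + 3)*(l + 4)*(l - 3)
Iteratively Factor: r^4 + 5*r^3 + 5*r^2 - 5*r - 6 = (r - 1)*(r^3 + 6*r^2 + 11*r + 6) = (r - 1)*(r + 1)*(r^2 + 5*r + 6) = (r - 1)*(r + 1)*(r + 2)*(r + 3)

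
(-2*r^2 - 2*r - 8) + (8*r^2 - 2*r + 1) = 6*r^2 - 4*r - 7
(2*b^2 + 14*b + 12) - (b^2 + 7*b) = b^2 + 7*b + 12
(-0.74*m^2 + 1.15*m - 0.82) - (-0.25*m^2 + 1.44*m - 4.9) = -0.49*m^2 - 0.29*m + 4.08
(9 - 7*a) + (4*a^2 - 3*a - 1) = 4*a^2 - 10*a + 8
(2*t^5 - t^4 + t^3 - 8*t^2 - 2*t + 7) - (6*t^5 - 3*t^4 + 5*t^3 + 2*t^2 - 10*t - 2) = -4*t^5 + 2*t^4 - 4*t^3 - 10*t^2 + 8*t + 9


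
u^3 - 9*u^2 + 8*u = u*(u - 8)*(u - 1)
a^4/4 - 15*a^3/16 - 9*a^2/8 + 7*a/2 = a*(a/4 + 1/2)*(a - 4)*(a - 7/4)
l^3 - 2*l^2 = l^2*(l - 2)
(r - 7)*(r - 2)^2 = r^3 - 11*r^2 + 32*r - 28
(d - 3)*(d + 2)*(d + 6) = d^3 + 5*d^2 - 12*d - 36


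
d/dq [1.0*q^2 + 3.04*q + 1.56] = 2.0*q + 3.04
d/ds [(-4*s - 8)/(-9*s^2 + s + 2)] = 36*s*(-s - 4)/(81*s^4 - 18*s^3 - 35*s^2 + 4*s + 4)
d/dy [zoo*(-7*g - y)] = zoo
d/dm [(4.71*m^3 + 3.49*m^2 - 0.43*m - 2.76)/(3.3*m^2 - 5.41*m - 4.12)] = (15.543*m^4 - 50.9622*m^3 - 75.6775*m^2 - 10.5416*m - 13.16)/(10.89*m^4 - 35.706*m^3 + 2.0761*m^2 + 44.5784*m + 16.9744)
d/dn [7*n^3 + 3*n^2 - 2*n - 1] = 21*n^2 + 6*n - 2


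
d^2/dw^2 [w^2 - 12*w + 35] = 2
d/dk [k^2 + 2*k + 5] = 2*k + 2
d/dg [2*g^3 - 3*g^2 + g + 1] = 6*g^2 - 6*g + 1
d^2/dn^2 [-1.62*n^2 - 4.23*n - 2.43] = -3.24000000000000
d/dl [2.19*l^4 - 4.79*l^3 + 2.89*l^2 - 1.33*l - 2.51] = 8.76*l^3 - 14.37*l^2 + 5.78*l - 1.33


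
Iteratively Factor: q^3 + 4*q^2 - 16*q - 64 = (q + 4)*(q^2 - 16) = (q - 4)*(q + 4)*(q + 4)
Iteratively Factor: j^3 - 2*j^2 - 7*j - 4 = (j + 1)*(j^2 - 3*j - 4) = (j + 1)^2*(j - 4)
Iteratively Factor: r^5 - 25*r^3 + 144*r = (r - 3)*(r^4 + 3*r^3 - 16*r^2 - 48*r) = r*(r - 3)*(r^3 + 3*r^2 - 16*r - 48) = r*(r - 4)*(r - 3)*(r^2 + 7*r + 12) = r*(r - 4)*(r - 3)*(r + 3)*(r + 4)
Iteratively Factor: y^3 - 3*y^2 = (y)*(y^2 - 3*y) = y^2*(y - 3)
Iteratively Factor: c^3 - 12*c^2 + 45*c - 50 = (c - 5)*(c^2 - 7*c + 10) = (c - 5)^2*(c - 2)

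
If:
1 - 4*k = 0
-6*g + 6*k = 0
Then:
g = 1/4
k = 1/4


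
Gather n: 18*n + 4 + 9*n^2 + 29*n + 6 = 9*n^2 + 47*n + 10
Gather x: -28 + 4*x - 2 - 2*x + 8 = 2*x - 22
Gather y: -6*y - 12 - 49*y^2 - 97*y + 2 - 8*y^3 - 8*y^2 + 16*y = -8*y^3 - 57*y^2 - 87*y - 10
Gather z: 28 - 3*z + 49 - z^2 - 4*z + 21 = -z^2 - 7*z + 98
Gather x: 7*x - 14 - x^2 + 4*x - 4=-x^2 + 11*x - 18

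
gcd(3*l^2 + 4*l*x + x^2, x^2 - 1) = 1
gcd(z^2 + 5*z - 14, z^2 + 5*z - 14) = z^2 + 5*z - 14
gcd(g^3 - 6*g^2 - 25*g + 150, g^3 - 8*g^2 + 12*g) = g - 6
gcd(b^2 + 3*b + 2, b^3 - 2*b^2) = 1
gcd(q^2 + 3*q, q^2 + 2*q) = q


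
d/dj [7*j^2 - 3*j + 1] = 14*j - 3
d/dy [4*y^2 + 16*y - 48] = 8*y + 16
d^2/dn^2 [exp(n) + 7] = exp(n)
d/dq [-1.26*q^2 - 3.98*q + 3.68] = -2.52*q - 3.98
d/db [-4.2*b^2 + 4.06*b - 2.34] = 4.06 - 8.4*b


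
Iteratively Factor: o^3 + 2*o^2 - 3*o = (o)*(o^2 + 2*o - 3) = o*(o + 3)*(o - 1)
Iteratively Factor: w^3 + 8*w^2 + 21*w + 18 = (w + 3)*(w^2 + 5*w + 6) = (w + 2)*(w + 3)*(w + 3)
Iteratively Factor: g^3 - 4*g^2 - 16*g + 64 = (g + 4)*(g^2 - 8*g + 16) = (g - 4)*(g + 4)*(g - 4)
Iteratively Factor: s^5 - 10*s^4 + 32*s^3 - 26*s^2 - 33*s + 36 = (s - 3)*(s^4 - 7*s^3 + 11*s^2 + 7*s - 12) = (s - 3)*(s + 1)*(s^3 - 8*s^2 + 19*s - 12) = (s - 3)^2*(s + 1)*(s^2 - 5*s + 4) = (s - 3)^2*(s - 1)*(s + 1)*(s - 4)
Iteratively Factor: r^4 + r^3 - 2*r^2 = (r + 2)*(r^3 - r^2) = r*(r + 2)*(r^2 - r) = r*(r - 1)*(r + 2)*(r)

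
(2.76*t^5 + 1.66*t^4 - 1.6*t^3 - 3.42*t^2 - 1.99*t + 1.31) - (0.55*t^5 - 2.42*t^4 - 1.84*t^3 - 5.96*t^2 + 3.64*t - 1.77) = 2.21*t^5 + 4.08*t^4 + 0.24*t^3 + 2.54*t^2 - 5.63*t + 3.08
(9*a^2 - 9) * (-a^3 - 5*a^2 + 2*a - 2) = -9*a^5 - 45*a^4 + 27*a^3 + 27*a^2 - 18*a + 18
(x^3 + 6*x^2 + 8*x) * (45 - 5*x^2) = -5*x^5 - 30*x^4 + 5*x^3 + 270*x^2 + 360*x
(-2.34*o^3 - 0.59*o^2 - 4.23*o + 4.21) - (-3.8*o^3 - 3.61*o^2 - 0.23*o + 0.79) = 1.46*o^3 + 3.02*o^2 - 4.0*o + 3.42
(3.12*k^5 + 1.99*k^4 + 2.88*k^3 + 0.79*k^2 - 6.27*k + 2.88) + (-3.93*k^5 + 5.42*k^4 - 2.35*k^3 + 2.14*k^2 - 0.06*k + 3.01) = -0.81*k^5 + 7.41*k^4 + 0.53*k^3 + 2.93*k^2 - 6.33*k + 5.89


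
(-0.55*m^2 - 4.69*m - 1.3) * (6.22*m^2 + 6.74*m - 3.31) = -3.421*m^4 - 32.8788*m^3 - 37.8761*m^2 + 6.7619*m + 4.303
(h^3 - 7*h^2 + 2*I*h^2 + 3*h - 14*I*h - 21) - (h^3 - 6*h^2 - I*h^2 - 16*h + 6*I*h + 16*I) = -h^2 + 3*I*h^2 + 19*h - 20*I*h - 21 - 16*I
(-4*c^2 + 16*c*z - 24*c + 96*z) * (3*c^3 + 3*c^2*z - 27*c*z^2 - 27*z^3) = -12*c^5 + 36*c^4*z - 72*c^4 + 156*c^3*z^2 + 216*c^3*z - 324*c^2*z^3 + 936*c^2*z^2 - 432*c*z^4 - 1944*c*z^3 - 2592*z^4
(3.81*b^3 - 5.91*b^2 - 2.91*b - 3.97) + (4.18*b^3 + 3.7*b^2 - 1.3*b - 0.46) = 7.99*b^3 - 2.21*b^2 - 4.21*b - 4.43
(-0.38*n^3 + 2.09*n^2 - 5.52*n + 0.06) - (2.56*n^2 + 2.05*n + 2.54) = -0.38*n^3 - 0.47*n^2 - 7.57*n - 2.48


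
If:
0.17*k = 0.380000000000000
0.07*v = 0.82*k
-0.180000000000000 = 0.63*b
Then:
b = -0.29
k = 2.24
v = 26.18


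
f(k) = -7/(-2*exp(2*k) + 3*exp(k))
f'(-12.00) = 379761.18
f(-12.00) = -379762.74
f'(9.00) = 0.00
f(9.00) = 0.00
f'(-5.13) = 394.37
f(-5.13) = -395.93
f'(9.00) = -0.00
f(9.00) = 0.00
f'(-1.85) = 14.64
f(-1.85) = -16.58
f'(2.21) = -0.11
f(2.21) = 0.05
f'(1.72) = -0.36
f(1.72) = 0.15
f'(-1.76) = 13.33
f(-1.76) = -15.32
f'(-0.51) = 2.15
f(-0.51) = -6.48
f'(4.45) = -0.00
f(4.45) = 0.00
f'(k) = -7*(4*exp(2*k) - 3*exp(k))/(-2*exp(2*k) + 3*exp(k))^2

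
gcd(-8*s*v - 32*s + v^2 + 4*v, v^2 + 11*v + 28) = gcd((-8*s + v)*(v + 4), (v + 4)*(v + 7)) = v + 4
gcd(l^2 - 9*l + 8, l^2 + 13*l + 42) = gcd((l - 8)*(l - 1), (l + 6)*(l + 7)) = 1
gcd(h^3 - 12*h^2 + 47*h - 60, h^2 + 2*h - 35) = h - 5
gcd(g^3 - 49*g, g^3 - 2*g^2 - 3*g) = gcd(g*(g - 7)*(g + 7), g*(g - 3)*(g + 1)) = g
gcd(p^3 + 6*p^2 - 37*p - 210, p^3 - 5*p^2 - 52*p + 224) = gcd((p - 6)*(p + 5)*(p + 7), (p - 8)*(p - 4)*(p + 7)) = p + 7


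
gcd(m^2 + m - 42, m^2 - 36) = m - 6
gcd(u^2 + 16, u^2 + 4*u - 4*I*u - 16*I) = u - 4*I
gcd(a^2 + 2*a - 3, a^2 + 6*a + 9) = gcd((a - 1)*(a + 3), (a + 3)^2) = a + 3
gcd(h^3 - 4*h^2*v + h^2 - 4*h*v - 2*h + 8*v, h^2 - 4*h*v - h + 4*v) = -h^2 + 4*h*v + h - 4*v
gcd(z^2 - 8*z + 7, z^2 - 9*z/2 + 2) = 1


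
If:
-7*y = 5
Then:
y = -5/7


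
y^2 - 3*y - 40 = (y - 8)*(y + 5)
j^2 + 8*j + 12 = (j + 2)*(j + 6)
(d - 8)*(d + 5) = d^2 - 3*d - 40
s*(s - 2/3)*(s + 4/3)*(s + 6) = s^4 + 20*s^3/3 + 28*s^2/9 - 16*s/3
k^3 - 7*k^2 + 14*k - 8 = (k - 4)*(k - 2)*(k - 1)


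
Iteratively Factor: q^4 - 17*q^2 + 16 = (q + 1)*(q^3 - q^2 - 16*q + 16) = (q + 1)*(q + 4)*(q^2 - 5*q + 4) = (q - 1)*(q + 1)*(q + 4)*(q - 4)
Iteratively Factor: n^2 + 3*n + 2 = (n + 1)*(n + 2)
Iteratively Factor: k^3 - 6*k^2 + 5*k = (k - 1)*(k^2 - 5*k) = k*(k - 1)*(k - 5)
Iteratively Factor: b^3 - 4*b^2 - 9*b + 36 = (b - 4)*(b^2 - 9) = (b - 4)*(b + 3)*(b - 3)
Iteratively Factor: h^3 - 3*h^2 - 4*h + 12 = (h + 2)*(h^2 - 5*h + 6) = (h - 3)*(h + 2)*(h - 2)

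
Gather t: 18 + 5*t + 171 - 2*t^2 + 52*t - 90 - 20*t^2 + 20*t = -22*t^2 + 77*t + 99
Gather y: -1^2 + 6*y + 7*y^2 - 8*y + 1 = 7*y^2 - 2*y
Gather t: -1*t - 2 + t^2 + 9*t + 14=t^2 + 8*t + 12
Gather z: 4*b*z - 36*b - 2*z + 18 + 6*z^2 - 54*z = -36*b + 6*z^2 + z*(4*b - 56) + 18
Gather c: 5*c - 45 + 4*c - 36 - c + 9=8*c - 72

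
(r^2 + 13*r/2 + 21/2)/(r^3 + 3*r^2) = (r + 7/2)/r^2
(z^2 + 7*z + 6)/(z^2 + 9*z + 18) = (z + 1)/(z + 3)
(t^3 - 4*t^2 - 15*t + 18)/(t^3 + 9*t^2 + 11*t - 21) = (t - 6)/(t + 7)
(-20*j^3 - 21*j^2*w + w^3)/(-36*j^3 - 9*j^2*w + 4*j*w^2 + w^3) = (-5*j^2 - 4*j*w + w^2)/(-9*j^2 + w^2)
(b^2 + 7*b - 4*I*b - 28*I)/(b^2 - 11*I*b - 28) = (b + 7)/(b - 7*I)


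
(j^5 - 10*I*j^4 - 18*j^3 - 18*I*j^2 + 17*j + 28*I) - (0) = j^5 - 10*I*j^4 - 18*j^3 - 18*I*j^2 + 17*j + 28*I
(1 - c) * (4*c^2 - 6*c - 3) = -4*c^3 + 10*c^2 - 3*c - 3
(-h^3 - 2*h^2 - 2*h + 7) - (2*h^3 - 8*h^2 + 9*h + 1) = -3*h^3 + 6*h^2 - 11*h + 6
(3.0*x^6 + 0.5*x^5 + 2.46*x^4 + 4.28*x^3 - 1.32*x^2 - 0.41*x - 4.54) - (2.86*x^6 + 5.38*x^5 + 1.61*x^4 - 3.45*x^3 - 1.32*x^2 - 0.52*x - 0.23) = 0.14*x^6 - 4.88*x^5 + 0.85*x^4 + 7.73*x^3 + 0.11*x - 4.31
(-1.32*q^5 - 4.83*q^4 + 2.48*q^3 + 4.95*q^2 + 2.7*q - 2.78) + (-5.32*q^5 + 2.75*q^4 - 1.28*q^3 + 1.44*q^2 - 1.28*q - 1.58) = -6.64*q^5 - 2.08*q^4 + 1.2*q^3 + 6.39*q^2 + 1.42*q - 4.36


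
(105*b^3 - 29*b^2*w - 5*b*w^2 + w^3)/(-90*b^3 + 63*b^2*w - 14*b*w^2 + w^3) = (-35*b^2 - 2*b*w + w^2)/(30*b^2 - 11*b*w + w^2)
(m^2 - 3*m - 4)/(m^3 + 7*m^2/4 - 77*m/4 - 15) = 4*(m + 1)/(4*m^2 + 23*m + 15)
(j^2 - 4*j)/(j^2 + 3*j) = (j - 4)/(j + 3)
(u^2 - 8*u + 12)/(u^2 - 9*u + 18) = (u - 2)/(u - 3)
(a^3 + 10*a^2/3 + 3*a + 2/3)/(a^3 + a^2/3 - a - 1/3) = (a + 2)/(a - 1)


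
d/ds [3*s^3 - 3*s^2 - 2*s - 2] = 9*s^2 - 6*s - 2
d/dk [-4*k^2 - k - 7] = -8*k - 1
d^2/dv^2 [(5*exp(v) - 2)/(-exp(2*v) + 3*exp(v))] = (-5*exp(3*v) - 7*exp(2*v) - 18*exp(v) + 18)*exp(-v)/(exp(3*v) - 9*exp(2*v) + 27*exp(v) - 27)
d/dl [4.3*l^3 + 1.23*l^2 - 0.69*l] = 12.9*l^2 + 2.46*l - 0.69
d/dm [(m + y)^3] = 3*(m + y)^2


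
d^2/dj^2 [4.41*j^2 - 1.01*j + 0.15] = 8.82000000000000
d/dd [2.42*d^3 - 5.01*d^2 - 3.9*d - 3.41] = 7.26*d^2 - 10.02*d - 3.9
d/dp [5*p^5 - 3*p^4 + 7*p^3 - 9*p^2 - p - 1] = 25*p^4 - 12*p^3 + 21*p^2 - 18*p - 1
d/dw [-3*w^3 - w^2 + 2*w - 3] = -9*w^2 - 2*w + 2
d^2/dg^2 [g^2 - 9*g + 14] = 2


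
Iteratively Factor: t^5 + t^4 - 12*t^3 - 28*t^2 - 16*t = (t + 2)*(t^4 - t^3 - 10*t^2 - 8*t) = (t + 1)*(t + 2)*(t^3 - 2*t^2 - 8*t) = (t - 4)*(t + 1)*(t + 2)*(t^2 + 2*t) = t*(t - 4)*(t + 1)*(t + 2)*(t + 2)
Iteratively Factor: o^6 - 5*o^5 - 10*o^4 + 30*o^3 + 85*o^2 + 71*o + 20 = (o - 4)*(o^5 - o^4 - 14*o^3 - 26*o^2 - 19*o - 5) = (o - 4)*(o + 1)*(o^4 - 2*o^3 - 12*o^2 - 14*o - 5) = (o - 4)*(o + 1)^2*(o^3 - 3*o^2 - 9*o - 5) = (o - 4)*(o + 1)^3*(o^2 - 4*o - 5) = (o - 4)*(o + 1)^4*(o - 5)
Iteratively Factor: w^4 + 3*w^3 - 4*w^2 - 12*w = (w + 2)*(w^3 + w^2 - 6*w) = w*(w + 2)*(w^2 + w - 6) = w*(w + 2)*(w + 3)*(w - 2)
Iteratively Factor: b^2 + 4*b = (b)*(b + 4)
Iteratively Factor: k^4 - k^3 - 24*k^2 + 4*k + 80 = (k - 2)*(k^3 + k^2 - 22*k - 40) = (k - 2)*(k + 2)*(k^2 - k - 20) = (k - 5)*(k - 2)*(k + 2)*(k + 4)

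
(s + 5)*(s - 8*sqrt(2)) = s^2 - 8*sqrt(2)*s + 5*s - 40*sqrt(2)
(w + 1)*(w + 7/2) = w^2 + 9*w/2 + 7/2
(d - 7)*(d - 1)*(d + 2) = d^3 - 6*d^2 - 9*d + 14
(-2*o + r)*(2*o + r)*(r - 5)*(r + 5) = -4*o^2*r^2 + 100*o^2 + r^4 - 25*r^2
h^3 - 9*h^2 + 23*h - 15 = (h - 5)*(h - 3)*(h - 1)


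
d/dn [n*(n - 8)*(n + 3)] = 3*n^2 - 10*n - 24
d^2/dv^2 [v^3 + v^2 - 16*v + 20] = 6*v + 2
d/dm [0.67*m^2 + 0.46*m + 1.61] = 1.34*m + 0.46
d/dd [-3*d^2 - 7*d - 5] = -6*d - 7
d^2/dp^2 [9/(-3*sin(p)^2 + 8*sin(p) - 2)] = 18*(18*sin(p)^4 - 36*sin(p)^3 - 7*sin(p)^2 + 80*sin(p) - 58)/(3*sin(p)^2 - 8*sin(p) + 2)^3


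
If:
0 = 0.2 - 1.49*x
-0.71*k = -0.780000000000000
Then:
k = 1.10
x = 0.13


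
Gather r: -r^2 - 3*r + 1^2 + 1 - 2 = -r^2 - 3*r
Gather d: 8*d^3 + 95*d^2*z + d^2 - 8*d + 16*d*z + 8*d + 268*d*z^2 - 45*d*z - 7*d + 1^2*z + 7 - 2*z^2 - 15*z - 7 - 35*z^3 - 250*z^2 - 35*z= 8*d^3 + d^2*(95*z + 1) + d*(268*z^2 - 29*z - 7) - 35*z^3 - 252*z^2 - 49*z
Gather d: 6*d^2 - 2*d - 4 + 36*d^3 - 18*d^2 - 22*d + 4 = 36*d^3 - 12*d^2 - 24*d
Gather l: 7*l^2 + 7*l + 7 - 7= 7*l^2 + 7*l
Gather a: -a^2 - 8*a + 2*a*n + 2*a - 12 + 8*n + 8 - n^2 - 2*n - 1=-a^2 + a*(2*n - 6) - n^2 + 6*n - 5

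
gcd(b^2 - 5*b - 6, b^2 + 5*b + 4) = b + 1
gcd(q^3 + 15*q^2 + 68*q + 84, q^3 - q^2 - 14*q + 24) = 1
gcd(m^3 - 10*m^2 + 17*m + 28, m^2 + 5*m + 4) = m + 1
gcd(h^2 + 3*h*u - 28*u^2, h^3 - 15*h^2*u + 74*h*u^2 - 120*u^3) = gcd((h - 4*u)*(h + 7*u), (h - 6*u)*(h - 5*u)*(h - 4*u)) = -h + 4*u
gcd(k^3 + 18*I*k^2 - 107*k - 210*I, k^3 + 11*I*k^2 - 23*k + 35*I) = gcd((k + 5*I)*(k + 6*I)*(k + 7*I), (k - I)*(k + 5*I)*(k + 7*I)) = k^2 + 12*I*k - 35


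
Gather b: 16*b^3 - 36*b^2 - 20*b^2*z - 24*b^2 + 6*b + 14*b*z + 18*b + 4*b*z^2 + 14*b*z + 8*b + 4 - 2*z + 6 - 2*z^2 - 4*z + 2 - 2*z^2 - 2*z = 16*b^3 + b^2*(-20*z - 60) + b*(4*z^2 + 28*z + 32) - 4*z^2 - 8*z + 12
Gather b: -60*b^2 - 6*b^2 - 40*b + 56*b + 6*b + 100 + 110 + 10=-66*b^2 + 22*b + 220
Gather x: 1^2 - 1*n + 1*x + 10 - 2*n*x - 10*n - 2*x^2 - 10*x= -11*n - 2*x^2 + x*(-2*n - 9) + 11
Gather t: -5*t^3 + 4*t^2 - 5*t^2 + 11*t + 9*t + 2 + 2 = -5*t^3 - t^2 + 20*t + 4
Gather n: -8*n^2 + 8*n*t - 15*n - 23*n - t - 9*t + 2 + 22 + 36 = -8*n^2 + n*(8*t - 38) - 10*t + 60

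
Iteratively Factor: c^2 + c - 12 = (c - 3)*(c + 4)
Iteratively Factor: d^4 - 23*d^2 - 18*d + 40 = (d + 2)*(d^3 - 2*d^2 - 19*d + 20) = (d - 1)*(d + 2)*(d^2 - d - 20) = (d - 1)*(d + 2)*(d + 4)*(d - 5)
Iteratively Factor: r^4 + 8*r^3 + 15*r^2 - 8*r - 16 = (r - 1)*(r^3 + 9*r^2 + 24*r + 16) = (r - 1)*(r + 1)*(r^2 + 8*r + 16) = (r - 1)*(r + 1)*(r + 4)*(r + 4)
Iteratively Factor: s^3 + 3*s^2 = (s)*(s^2 + 3*s) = s*(s + 3)*(s)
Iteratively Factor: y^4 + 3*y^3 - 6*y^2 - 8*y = (y + 1)*(y^3 + 2*y^2 - 8*y) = (y + 1)*(y + 4)*(y^2 - 2*y) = (y - 2)*(y + 1)*(y + 4)*(y)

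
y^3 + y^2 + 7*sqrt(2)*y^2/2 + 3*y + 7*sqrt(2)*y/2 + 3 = (y + 1)*(y + sqrt(2)/2)*(y + 3*sqrt(2))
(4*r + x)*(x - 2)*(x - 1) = 4*r*x^2 - 12*r*x + 8*r + x^3 - 3*x^2 + 2*x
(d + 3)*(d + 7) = d^2 + 10*d + 21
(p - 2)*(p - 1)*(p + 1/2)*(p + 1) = p^4 - 3*p^3/2 - 2*p^2 + 3*p/2 + 1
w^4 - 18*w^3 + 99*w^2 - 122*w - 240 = (w - 8)*(w - 6)*(w - 5)*(w + 1)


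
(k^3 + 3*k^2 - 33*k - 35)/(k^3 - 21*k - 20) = (k + 7)/(k + 4)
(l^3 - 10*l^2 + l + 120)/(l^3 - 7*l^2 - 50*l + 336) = (l^2 - 2*l - 15)/(l^2 + l - 42)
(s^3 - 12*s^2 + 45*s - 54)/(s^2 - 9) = (s^2 - 9*s + 18)/(s + 3)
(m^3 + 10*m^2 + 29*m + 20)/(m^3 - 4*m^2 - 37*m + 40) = (m^2 + 5*m + 4)/(m^2 - 9*m + 8)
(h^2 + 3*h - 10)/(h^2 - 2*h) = (h + 5)/h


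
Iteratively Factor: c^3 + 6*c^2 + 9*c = (c + 3)*(c^2 + 3*c) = (c + 3)^2*(c)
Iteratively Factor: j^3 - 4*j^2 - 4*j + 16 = (j - 2)*(j^2 - 2*j - 8) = (j - 2)*(j + 2)*(j - 4)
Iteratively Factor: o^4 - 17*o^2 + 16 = (o - 1)*(o^3 + o^2 - 16*o - 16) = (o - 1)*(o + 4)*(o^2 - 3*o - 4) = (o - 4)*(o - 1)*(o + 4)*(o + 1)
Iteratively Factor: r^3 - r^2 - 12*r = (r)*(r^2 - r - 12) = r*(r + 3)*(r - 4)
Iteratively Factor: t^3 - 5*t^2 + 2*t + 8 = (t + 1)*(t^2 - 6*t + 8) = (t - 2)*(t + 1)*(t - 4)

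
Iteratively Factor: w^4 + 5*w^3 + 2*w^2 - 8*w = (w - 1)*(w^3 + 6*w^2 + 8*w) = (w - 1)*(w + 4)*(w^2 + 2*w) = w*(w - 1)*(w + 4)*(w + 2)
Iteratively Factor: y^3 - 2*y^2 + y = (y - 1)*(y^2 - y) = (y - 1)^2*(y)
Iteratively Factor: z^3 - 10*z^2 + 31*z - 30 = (z - 3)*(z^2 - 7*z + 10) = (z - 3)*(z - 2)*(z - 5)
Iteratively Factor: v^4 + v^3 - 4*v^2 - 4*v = (v - 2)*(v^3 + 3*v^2 + 2*v) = v*(v - 2)*(v^2 + 3*v + 2) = v*(v - 2)*(v + 2)*(v + 1)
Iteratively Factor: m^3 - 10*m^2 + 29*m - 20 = (m - 5)*(m^2 - 5*m + 4) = (m - 5)*(m - 4)*(m - 1)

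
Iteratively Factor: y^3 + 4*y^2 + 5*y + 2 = (y + 1)*(y^2 + 3*y + 2) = (y + 1)*(y + 2)*(y + 1)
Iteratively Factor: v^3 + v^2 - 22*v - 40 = (v + 2)*(v^2 - v - 20) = (v - 5)*(v + 2)*(v + 4)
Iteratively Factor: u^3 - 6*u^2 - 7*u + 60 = (u - 4)*(u^2 - 2*u - 15) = (u - 4)*(u + 3)*(u - 5)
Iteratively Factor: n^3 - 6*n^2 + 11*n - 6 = (n - 3)*(n^2 - 3*n + 2) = (n - 3)*(n - 2)*(n - 1)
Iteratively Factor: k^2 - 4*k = (k - 4)*(k)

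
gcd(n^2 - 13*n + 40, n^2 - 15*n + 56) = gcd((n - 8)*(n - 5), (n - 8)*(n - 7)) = n - 8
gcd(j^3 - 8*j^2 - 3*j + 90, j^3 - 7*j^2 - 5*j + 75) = j^2 - 2*j - 15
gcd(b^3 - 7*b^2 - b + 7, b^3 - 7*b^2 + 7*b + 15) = b + 1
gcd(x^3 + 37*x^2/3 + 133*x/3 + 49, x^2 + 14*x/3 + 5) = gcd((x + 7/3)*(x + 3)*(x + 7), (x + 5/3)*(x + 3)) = x + 3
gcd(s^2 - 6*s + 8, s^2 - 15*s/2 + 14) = s - 4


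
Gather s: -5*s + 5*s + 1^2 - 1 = 0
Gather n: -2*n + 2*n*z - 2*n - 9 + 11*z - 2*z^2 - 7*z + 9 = n*(2*z - 4) - 2*z^2 + 4*z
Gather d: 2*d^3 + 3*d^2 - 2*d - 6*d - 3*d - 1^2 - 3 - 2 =2*d^3 + 3*d^2 - 11*d - 6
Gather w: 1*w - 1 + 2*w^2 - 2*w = 2*w^2 - w - 1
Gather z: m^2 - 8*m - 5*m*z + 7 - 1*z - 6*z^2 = m^2 - 8*m - 6*z^2 + z*(-5*m - 1) + 7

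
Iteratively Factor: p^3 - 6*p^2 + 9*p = (p - 3)*(p^2 - 3*p) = p*(p - 3)*(p - 3)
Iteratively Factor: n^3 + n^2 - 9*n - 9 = (n + 1)*(n^2 - 9) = (n - 3)*(n + 1)*(n + 3)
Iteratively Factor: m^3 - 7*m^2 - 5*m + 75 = (m + 3)*(m^2 - 10*m + 25) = (m - 5)*(m + 3)*(m - 5)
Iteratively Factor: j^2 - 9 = (j - 3)*(j + 3)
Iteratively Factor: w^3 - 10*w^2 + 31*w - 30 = (w - 5)*(w^2 - 5*w + 6) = (w - 5)*(w - 3)*(w - 2)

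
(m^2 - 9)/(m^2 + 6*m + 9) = (m - 3)/(m + 3)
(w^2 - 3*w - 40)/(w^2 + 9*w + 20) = (w - 8)/(w + 4)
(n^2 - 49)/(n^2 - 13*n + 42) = (n + 7)/(n - 6)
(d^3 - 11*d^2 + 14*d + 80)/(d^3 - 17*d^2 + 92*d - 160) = (d + 2)/(d - 4)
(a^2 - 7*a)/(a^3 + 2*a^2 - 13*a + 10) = a*(a - 7)/(a^3 + 2*a^2 - 13*a + 10)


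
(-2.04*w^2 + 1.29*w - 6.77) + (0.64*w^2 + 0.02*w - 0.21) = -1.4*w^2 + 1.31*w - 6.98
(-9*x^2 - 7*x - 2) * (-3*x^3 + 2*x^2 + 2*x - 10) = 27*x^5 + 3*x^4 - 26*x^3 + 72*x^2 + 66*x + 20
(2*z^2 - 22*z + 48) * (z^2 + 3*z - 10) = 2*z^4 - 16*z^3 - 38*z^2 + 364*z - 480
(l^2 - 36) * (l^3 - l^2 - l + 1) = l^5 - l^4 - 37*l^3 + 37*l^2 + 36*l - 36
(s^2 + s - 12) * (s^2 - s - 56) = s^4 - 69*s^2 - 44*s + 672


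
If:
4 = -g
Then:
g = -4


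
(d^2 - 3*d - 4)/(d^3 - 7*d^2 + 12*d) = (d + 1)/(d*(d - 3))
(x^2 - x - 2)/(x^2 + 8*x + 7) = (x - 2)/(x + 7)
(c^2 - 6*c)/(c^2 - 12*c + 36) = c/(c - 6)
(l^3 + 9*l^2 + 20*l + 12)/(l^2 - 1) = (l^2 + 8*l + 12)/(l - 1)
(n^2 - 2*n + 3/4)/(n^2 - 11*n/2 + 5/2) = (n - 3/2)/(n - 5)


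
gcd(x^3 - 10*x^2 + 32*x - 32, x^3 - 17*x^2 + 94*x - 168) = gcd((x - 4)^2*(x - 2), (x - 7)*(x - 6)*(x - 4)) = x - 4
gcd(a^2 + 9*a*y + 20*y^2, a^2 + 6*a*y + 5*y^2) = a + 5*y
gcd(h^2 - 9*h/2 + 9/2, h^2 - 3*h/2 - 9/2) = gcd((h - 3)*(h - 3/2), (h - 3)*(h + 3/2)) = h - 3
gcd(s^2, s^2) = s^2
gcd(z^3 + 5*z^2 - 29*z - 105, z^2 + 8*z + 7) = z + 7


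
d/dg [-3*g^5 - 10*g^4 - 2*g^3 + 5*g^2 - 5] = g*(-15*g^3 - 40*g^2 - 6*g + 10)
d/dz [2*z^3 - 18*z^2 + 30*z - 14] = 6*z^2 - 36*z + 30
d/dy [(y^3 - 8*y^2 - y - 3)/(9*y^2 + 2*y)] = (9*y^4 + 4*y^3 - 7*y^2 + 54*y + 6)/(y^2*(81*y^2 + 36*y + 4))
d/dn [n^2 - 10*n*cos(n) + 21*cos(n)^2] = 10*n*sin(n) + 2*n - 21*sin(2*n) - 10*cos(n)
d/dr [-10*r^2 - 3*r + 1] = -20*r - 3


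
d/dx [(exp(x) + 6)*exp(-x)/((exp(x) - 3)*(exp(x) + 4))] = (-2*exp(3*x) - 19*exp(2*x) - 12*exp(x) + 72)*exp(-x)/(exp(4*x) + 2*exp(3*x) - 23*exp(2*x) - 24*exp(x) + 144)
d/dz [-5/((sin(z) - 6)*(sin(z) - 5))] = 5*(2*sin(z) - 11)*cos(z)/((sin(z) - 6)^2*(sin(z) - 5)^2)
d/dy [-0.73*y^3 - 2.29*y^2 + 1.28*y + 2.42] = -2.19*y^2 - 4.58*y + 1.28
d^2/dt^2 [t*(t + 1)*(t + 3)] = 6*t + 8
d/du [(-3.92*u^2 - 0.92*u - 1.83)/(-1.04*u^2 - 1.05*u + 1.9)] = (3.1592*u^2 - 18.7024*u - 3.6695)/(1.0816*u^4 + 2.184*u^3 - 2.8495*u^2 - 3.99*u + 3.61)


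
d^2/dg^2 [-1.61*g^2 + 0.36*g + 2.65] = -3.22000000000000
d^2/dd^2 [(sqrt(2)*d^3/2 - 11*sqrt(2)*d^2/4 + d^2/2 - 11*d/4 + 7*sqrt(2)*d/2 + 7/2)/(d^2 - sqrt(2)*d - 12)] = (-33*d^3 + 44*sqrt(2)*d^3 - 396*sqrt(2)*d^2 + 258*d^2 - 396*d + 1326*sqrt(2)*d - 1452*sqrt(2) + 148)/(2*(d^6 - 3*sqrt(2)*d^5 - 30*d^4 + 70*sqrt(2)*d^3 + 360*d^2 - 432*sqrt(2)*d - 1728))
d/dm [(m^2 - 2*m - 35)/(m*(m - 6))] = 2*(-2*m^2 + 35*m - 105)/(m^2*(m^2 - 12*m + 36))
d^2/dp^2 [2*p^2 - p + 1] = 4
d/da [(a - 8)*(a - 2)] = 2*a - 10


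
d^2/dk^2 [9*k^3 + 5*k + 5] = 54*k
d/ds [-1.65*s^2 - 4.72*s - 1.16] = -3.3*s - 4.72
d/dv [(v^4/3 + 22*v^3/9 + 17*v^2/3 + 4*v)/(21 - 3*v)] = (-9*v^4 + 40*v^3 + 411*v^2 + 714*v + 252)/(27*(v^2 - 14*v + 49))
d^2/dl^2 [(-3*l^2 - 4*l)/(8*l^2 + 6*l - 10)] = (-28*l^3 - 180*l^2 - 240*l - 135)/(64*l^6 + 144*l^5 - 132*l^4 - 333*l^3 + 165*l^2 + 225*l - 125)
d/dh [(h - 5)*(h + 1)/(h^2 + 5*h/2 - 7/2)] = 2*(13*h^2 + 6*h + 53)/(4*h^4 + 20*h^3 - 3*h^2 - 70*h + 49)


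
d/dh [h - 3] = 1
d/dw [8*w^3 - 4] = 24*w^2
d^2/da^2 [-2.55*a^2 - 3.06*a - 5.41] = -5.10000000000000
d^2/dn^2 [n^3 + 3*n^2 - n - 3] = 6*n + 6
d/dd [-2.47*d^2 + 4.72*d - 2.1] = 4.72 - 4.94*d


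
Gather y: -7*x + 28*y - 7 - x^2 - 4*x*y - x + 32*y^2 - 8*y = -x^2 - 8*x + 32*y^2 + y*(20 - 4*x) - 7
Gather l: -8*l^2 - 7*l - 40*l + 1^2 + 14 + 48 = -8*l^2 - 47*l + 63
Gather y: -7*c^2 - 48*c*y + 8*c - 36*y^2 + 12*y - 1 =-7*c^2 + 8*c - 36*y^2 + y*(12 - 48*c) - 1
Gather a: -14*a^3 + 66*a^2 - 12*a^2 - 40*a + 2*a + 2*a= -14*a^3 + 54*a^2 - 36*a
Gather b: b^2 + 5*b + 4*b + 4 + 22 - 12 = b^2 + 9*b + 14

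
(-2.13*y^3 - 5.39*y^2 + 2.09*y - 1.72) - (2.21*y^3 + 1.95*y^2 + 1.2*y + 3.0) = -4.34*y^3 - 7.34*y^2 + 0.89*y - 4.72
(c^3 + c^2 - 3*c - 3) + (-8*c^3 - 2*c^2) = -7*c^3 - c^2 - 3*c - 3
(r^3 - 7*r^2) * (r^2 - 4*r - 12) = r^5 - 11*r^4 + 16*r^3 + 84*r^2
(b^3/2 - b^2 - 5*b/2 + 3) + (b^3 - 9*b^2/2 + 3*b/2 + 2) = 3*b^3/2 - 11*b^2/2 - b + 5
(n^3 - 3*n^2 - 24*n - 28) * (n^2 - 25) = n^5 - 3*n^4 - 49*n^3 + 47*n^2 + 600*n + 700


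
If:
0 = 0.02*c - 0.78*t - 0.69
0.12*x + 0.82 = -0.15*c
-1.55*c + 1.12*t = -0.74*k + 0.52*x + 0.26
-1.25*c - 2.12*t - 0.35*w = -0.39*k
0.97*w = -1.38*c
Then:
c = 1.91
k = -0.87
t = -0.84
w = -2.71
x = -9.22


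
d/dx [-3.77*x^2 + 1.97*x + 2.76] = 1.97 - 7.54*x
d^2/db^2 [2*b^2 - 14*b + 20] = 4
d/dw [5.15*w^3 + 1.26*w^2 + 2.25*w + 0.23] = 15.45*w^2 + 2.52*w + 2.25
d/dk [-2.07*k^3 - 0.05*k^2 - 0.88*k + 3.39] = -6.21*k^2 - 0.1*k - 0.88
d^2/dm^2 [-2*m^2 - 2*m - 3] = -4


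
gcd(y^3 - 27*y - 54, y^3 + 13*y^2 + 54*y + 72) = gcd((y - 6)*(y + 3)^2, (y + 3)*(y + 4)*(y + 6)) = y + 3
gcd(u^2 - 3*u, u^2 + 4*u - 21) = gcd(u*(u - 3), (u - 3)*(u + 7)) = u - 3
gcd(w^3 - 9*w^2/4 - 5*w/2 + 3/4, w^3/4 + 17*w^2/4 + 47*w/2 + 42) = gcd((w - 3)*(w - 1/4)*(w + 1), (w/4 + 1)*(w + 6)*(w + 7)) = 1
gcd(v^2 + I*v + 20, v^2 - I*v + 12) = v - 4*I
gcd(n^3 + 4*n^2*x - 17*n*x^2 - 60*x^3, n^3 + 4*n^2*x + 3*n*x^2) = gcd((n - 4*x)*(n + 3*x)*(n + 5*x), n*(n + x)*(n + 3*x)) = n + 3*x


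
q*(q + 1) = q^2 + q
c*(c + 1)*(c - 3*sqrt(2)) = c^3 - 3*sqrt(2)*c^2 + c^2 - 3*sqrt(2)*c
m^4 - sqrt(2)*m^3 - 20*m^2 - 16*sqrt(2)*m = m*(m - 4*sqrt(2))*(m + sqrt(2))*(m + 2*sqrt(2))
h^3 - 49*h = h*(h - 7)*(h + 7)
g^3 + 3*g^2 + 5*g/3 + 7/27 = (g + 1/3)^2*(g + 7/3)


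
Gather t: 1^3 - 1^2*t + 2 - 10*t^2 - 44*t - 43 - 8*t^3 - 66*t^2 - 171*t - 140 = -8*t^3 - 76*t^2 - 216*t - 180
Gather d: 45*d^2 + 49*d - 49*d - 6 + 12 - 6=45*d^2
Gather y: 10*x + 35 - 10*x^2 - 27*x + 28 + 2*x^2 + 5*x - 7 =-8*x^2 - 12*x + 56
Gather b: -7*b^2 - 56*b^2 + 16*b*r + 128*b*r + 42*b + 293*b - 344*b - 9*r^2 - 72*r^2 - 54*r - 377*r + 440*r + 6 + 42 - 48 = -63*b^2 + b*(144*r - 9) - 81*r^2 + 9*r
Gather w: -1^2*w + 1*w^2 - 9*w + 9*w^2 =10*w^2 - 10*w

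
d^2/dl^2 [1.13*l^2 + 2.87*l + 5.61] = 2.26000000000000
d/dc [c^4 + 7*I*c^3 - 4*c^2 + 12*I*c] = 4*c^3 + 21*I*c^2 - 8*c + 12*I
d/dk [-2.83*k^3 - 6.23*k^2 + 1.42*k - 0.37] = -8.49*k^2 - 12.46*k + 1.42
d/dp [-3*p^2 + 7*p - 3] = 7 - 6*p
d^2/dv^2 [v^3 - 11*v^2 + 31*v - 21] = 6*v - 22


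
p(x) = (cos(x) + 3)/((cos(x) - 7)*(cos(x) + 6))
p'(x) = (cos(x) + 3)*sin(x)/((cos(x) - 7)*(cos(x) + 6)^2) - sin(x)/((cos(x) - 7)*(cos(x) + 6)) + (cos(x) + 3)*sin(x)/((cos(x) - 7)^2*(cos(x) + 6))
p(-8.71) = -0.06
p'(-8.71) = -0.01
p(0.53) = -0.09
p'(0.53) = 0.01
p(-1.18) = -0.08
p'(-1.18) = -0.02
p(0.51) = -0.09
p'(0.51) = 0.01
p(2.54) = -0.05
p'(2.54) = 0.01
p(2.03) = -0.06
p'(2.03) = 0.02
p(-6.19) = -0.10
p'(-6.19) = 0.00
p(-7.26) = -0.08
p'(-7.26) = -0.02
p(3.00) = -0.05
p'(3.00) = 0.00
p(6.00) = -0.09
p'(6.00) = -0.00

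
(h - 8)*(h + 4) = h^2 - 4*h - 32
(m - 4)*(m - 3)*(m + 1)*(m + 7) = m^4 + m^3 - 37*m^2 + 47*m + 84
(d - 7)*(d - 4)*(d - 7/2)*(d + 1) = d^4 - 27*d^3/2 + 52*d^2 - 63*d/2 - 98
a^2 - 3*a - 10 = (a - 5)*(a + 2)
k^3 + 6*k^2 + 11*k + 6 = (k + 1)*(k + 2)*(k + 3)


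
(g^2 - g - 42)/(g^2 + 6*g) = (g - 7)/g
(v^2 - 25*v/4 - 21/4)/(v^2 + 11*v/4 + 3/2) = (v - 7)/(v + 2)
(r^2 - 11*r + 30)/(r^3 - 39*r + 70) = (r - 6)/(r^2 + 5*r - 14)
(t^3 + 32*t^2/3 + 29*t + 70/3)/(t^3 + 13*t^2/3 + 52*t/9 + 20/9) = 3*(t + 7)/(3*t + 2)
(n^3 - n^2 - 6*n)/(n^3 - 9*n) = (n + 2)/(n + 3)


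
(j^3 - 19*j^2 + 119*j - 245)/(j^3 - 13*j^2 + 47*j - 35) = (j - 7)/(j - 1)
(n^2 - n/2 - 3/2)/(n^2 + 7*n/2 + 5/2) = (2*n - 3)/(2*n + 5)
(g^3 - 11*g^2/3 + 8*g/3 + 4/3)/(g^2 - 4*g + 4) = g + 1/3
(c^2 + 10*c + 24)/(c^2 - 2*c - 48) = (c + 4)/(c - 8)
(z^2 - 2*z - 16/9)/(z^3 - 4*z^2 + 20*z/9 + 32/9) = 1/(z - 2)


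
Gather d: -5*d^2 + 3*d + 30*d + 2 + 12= -5*d^2 + 33*d + 14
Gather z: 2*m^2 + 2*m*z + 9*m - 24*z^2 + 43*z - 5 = 2*m^2 + 9*m - 24*z^2 + z*(2*m + 43) - 5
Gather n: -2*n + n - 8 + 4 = -n - 4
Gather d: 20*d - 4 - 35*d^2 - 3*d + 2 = -35*d^2 + 17*d - 2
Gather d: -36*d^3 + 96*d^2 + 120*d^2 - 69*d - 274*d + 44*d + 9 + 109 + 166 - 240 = -36*d^3 + 216*d^2 - 299*d + 44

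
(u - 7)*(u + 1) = u^2 - 6*u - 7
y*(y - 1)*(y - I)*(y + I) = y^4 - y^3 + y^2 - y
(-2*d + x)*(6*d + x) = -12*d^2 + 4*d*x + x^2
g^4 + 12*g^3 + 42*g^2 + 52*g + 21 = (g + 1)^2*(g + 3)*(g + 7)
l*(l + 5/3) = l^2 + 5*l/3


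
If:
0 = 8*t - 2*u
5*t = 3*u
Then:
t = 0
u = 0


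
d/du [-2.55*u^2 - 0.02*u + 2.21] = -5.1*u - 0.02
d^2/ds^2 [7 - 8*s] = 0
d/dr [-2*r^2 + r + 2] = 1 - 4*r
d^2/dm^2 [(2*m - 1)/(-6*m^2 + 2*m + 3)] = 4*(2*(2*m - 1)*(6*m - 1)^2 + (18*m - 5)*(-6*m^2 + 2*m + 3))/(-6*m^2 + 2*m + 3)^3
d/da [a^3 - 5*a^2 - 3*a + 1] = 3*a^2 - 10*a - 3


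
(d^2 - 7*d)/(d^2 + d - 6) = d*(d - 7)/(d^2 + d - 6)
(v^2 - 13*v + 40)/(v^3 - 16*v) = (v^2 - 13*v + 40)/(v*(v^2 - 16))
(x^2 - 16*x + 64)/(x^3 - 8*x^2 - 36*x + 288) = (x - 8)/(x^2 - 36)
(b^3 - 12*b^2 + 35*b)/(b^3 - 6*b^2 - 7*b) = (b - 5)/(b + 1)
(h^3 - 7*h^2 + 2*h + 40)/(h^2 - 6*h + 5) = (h^2 - 2*h - 8)/(h - 1)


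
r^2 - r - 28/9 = (r - 7/3)*(r + 4/3)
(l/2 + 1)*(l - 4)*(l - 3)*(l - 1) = l^4/2 - 3*l^3 + 3*l^2/2 + 13*l - 12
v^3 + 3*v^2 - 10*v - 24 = (v - 3)*(v + 2)*(v + 4)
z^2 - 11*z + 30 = (z - 6)*(z - 5)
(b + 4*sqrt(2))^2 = b^2 + 8*sqrt(2)*b + 32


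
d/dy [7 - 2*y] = -2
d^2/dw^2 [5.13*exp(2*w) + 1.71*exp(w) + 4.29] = (20.52*exp(w) + 1.71)*exp(w)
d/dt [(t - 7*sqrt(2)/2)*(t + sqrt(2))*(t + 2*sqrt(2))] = 3*t^2 - sqrt(2)*t - 17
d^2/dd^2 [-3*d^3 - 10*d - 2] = -18*d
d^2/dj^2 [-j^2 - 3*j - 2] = -2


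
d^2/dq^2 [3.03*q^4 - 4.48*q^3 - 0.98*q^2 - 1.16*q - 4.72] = 36.36*q^2 - 26.88*q - 1.96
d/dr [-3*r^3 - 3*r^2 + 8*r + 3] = -9*r^2 - 6*r + 8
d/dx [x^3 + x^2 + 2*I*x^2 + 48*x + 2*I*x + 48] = 3*x^2 + x*(2 + 4*I) + 48 + 2*I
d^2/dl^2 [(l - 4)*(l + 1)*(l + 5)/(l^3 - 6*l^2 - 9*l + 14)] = 4*(4*l^6 - 15*l^5 + 96*l^4 - 17*l^3 + 51*l^2 - 3300*l - 2651)/(l^9 - 18*l^8 + 81*l^7 + 150*l^6 - 1233*l^5 - 702*l^4 + 4395*l^3 - 126*l^2 - 5292*l + 2744)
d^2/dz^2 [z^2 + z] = 2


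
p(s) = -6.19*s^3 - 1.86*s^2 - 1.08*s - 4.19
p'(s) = -18.57*s^2 - 3.72*s - 1.08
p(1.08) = -15.32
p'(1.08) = -26.76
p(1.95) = -59.27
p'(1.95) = -78.95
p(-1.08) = 2.60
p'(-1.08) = -18.72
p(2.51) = -116.50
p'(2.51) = -127.41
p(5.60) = -1155.63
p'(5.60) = -604.27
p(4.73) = -705.96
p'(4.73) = -434.14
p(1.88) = -53.92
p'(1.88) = -73.71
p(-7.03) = 2062.06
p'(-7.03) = -892.67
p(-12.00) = 10437.25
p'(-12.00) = -2630.52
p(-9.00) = 4367.38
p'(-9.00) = -1471.77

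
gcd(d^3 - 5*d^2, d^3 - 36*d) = d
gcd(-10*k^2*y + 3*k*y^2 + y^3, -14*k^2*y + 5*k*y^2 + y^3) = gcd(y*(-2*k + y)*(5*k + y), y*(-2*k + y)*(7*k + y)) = -2*k*y + y^2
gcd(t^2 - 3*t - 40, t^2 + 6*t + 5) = t + 5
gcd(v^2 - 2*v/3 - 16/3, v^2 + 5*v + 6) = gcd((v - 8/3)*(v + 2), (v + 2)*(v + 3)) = v + 2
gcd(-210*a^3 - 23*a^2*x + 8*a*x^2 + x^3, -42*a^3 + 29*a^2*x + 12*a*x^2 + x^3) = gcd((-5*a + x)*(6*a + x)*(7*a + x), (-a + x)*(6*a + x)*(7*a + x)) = 42*a^2 + 13*a*x + x^2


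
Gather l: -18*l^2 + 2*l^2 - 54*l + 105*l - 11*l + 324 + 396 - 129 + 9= -16*l^2 + 40*l + 600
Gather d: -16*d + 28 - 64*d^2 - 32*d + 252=-64*d^2 - 48*d + 280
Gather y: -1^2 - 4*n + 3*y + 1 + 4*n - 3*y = 0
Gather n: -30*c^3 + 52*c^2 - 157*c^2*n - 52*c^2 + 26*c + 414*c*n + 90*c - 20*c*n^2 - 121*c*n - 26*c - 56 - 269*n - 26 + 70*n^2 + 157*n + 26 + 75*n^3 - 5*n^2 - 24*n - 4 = -30*c^3 + 90*c + 75*n^3 + n^2*(65 - 20*c) + n*(-157*c^2 + 293*c - 136) - 60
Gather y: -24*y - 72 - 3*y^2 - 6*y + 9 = -3*y^2 - 30*y - 63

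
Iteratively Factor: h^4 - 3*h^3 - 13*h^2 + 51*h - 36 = (h + 4)*(h^3 - 7*h^2 + 15*h - 9) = (h - 3)*(h + 4)*(h^2 - 4*h + 3) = (h - 3)^2*(h + 4)*(h - 1)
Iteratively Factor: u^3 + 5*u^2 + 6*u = (u + 2)*(u^2 + 3*u) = u*(u + 2)*(u + 3)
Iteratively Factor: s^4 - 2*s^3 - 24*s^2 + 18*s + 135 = (s + 3)*(s^3 - 5*s^2 - 9*s + 45) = (s - 3)*(s + 3)*(s^2 - 2*s - 15) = (s - 3)*(s + 3)^2*(s - 5)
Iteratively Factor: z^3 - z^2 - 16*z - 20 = (z + 2)*(z^2 - 3*z - 10) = (z - 5)*(z + 2)*(z + 2)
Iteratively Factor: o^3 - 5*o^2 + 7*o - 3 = (o - 1)*(o^2 - 4*o + 3) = (o - 1)^2*(o - 3)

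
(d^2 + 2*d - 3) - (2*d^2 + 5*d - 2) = -d^2 - 3*d - 1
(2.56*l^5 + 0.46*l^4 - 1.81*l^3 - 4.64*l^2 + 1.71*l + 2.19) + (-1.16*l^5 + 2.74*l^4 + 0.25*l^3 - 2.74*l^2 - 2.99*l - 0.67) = 1.4*l^5 + 3.2*l^4 - 1.56*l^3 - 7.38*l^2 - 1.28*l + 1.52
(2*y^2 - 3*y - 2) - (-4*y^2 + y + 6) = 6*y^2 - 4*y - 8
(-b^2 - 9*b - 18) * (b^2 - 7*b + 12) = -b^4 - 2*b^3 + 33*b^2 + 18*b - 216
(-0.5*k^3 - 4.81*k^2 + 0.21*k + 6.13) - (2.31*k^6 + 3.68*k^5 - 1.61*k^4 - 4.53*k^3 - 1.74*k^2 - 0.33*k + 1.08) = -2.31*k^6 - 3.68*k^5 + 1.61*k^4 + 4.03*k^3 - 3.07*k^2 + 0.54*k + 5.05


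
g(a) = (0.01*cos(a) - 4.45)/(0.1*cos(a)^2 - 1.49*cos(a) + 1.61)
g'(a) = (0.2*sin(a)*cos(a) - 1.49*sin(a))*(0.01*cos(a) - 4.45)/(0.1*cos(a)^2 - 1.49*cos(a) + 1.61)^2 - 0.01*sin(a)/(0.1*cos(a)^2 - 1.49*cos(a) + 1.61) = (0.001*cos(a)^2 - 0.89*cos(a) + 6.6144)*sin(a)/(0.01*cos(a)^4 - 0.298*cos(a)^3 + 2.5421*cos(a)^2 - 4.7978*cos(a) + 2.5921)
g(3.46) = -1.43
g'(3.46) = -0.24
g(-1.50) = -2.96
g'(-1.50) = -2.88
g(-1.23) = -3.96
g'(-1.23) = -4.72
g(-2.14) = -1.82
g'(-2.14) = -1.00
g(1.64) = -2.60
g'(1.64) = 2.27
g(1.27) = -3.78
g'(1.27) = 4.38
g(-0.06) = -19.97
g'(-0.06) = -6.95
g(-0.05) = -20.04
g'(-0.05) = -5.83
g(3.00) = -1.40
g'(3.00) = 0.10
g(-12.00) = -10.48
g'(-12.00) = 17.51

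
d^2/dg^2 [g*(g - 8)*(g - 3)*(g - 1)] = 12*g^2 - 72*g + 70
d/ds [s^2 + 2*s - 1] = 2*s + 2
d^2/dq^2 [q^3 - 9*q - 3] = 6*q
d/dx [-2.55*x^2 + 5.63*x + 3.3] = 5.63 - 5.1*x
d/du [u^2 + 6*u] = 2*u + 6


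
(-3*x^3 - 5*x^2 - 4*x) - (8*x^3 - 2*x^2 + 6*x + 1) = -11*x^3 - 3*x^2 - 10*x - 1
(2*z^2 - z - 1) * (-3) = -6*z^2 + 3*z + 3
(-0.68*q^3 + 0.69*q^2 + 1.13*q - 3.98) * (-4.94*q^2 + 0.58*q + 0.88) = 3.3592*q^5 - 3.803*q^4 - 5.7804*q^3 + 20.9238*q^2 - 1.314*q - 3.5024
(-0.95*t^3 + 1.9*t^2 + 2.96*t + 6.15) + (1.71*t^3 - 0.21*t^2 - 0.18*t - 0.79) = 0.76*t^3 + 1.69*t^2 + 2.78*t + 5.36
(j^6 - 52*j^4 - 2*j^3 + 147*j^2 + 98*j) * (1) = j^6 - 52*j^4 - 2*j^3 + 147*j^2 + 98*j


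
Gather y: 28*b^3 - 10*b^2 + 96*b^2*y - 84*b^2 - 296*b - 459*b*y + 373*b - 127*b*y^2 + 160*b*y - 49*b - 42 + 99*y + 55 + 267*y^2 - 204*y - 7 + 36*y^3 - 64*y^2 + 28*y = 28*b^3 - 94*b^2 + 28*b + 36*y^3 + y^2*(203 - 127*b) + y*(96*b^2 - 299*b - 77) + 6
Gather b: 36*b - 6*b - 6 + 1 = 30*b - 5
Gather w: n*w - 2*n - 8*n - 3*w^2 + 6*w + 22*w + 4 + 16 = -10*n - 3*w^2 + w*(n + 28) + 20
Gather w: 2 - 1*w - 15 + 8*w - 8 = 7*w - 21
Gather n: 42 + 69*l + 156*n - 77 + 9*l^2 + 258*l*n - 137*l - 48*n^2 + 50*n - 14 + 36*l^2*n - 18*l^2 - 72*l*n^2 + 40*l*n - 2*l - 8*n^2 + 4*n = -9*l^2 - 70*l + n^2*(-72*l - 56) + n*(36*l^2 + 298*l + 210) - 49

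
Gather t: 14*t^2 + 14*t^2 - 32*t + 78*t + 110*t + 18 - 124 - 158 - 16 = 28*t^2 + 156*t - 280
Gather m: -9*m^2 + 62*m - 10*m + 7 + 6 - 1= -9*m^2 + 52*m + 12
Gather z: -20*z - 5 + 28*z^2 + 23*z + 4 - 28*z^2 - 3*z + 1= 0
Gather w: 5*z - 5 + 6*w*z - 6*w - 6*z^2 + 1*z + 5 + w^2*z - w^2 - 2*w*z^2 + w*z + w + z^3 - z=w^2*(z - 1) + w*(-2*z^2 + 7*z - 5) + z^3 - 6*z^2 + 5*z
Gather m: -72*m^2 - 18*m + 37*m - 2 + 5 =-72*m^2 + 19*m + 3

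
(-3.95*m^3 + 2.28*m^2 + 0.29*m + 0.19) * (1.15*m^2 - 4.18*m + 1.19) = -4.5425*m^5 + 19.133*m^4 - 13.8974*m^3 + 1.7195*m^2 - 0.4491*m + 0.2261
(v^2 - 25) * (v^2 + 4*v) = v^4 + 4*v^3 - 25*v^2 - 100*v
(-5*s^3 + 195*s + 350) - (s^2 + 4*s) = -5*s^3 - s^2 + 191*s + 350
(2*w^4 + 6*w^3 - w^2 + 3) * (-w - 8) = -2*w^5 - 22*w^4 - 47*w^3 + 8*w^2 - 3*w - 24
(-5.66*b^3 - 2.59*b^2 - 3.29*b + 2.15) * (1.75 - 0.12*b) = 0.6792*b^4 - 9.5942*b^3 - 4.1377*b^2 - 6.0155*b + 3.7625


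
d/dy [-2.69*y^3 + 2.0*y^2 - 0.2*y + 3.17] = -8.07*y^2 + 4.0*y - 0.2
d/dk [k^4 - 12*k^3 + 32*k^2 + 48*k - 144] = 4*k^3 - 36*k^2 + 64*k + 48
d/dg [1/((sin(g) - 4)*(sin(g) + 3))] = (-sin(2*g) + cos(g))/((sin(g) - 4)^2*(sin(g) + 3)^2)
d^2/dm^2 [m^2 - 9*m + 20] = 2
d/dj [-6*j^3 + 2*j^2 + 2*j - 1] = -18*j^2 + 4*j + 2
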